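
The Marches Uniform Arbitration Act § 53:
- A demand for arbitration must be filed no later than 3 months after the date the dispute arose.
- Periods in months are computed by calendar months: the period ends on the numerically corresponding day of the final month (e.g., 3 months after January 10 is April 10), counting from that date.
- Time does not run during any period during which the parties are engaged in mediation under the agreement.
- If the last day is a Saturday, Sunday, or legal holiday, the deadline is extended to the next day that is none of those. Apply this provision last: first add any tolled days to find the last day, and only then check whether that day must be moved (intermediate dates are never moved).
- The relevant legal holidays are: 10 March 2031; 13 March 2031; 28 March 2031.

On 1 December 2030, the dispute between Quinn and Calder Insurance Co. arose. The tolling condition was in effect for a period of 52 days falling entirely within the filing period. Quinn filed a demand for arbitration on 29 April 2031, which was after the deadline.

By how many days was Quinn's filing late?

3 months after 1 December 2030 is March 1, 2031.
Tolling adds 52 days: March 1, 2031 + 52 days = April 22, 2031.
April 22, 2031 is a Tuesday and not a legal holiday, so no extension applies.
The deadline is April 22, 2031; from April 22, 2031 to April 29, 2031 is 7 days.

7 days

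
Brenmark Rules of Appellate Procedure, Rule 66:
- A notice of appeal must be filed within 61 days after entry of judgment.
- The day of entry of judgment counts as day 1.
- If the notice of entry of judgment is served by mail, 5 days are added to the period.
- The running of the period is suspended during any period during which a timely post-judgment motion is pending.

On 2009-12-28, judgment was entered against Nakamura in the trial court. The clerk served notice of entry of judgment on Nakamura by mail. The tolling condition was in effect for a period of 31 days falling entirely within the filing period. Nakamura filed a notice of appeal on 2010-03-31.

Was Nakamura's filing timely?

Counting 2009-12-28 as day 1, day 61 is February 26, 2010.
Service was by mail, adding 5 days: February 26, 2010 + 5 days = March 3, 2010.
Tolling adds 31 days: March 3, 2010 + 31 days = April 3, 2010.
The deadline is April 3, 2010; the filing on March 31, 2010 is on or before that date.

Yes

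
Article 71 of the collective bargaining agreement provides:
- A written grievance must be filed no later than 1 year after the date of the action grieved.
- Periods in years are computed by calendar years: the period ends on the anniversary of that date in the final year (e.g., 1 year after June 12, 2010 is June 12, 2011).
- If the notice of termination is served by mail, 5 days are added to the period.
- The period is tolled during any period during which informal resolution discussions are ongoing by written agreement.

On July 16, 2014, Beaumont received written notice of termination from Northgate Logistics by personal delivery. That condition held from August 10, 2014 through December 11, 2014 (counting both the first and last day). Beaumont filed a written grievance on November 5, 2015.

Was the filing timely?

1 year after July 16, 2014 is July 16, 2015.
Service was not by mail, so no mail extension applies.
From August 10, 2014 through December 11, 2014 inclusive is 124 days; tolling adds 124 days: July 16, 2015 + 124 days = November 17, 2015.
The deadline is November 17, 2015; the filing on November 5, 2015 is on or before that date.

Yes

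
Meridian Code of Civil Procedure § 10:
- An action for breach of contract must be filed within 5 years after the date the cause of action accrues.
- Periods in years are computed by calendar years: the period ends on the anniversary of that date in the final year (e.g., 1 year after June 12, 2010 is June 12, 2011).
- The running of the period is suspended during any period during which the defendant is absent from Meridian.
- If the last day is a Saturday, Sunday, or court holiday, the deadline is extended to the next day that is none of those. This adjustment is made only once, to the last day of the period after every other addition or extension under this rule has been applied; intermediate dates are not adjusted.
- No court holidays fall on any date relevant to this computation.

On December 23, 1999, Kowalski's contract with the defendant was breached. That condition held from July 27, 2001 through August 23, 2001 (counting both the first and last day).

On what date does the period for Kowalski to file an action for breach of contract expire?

January 20, 2005

5 years after December 23, 1999 is December 23, 2004.
From July 27, 2001 through August 23, 2001 inclusive is 28 days; tolling adds 28 days: December 23, 2004 + 28 days = January 20, 2005.
January 20, 2005 is a Thursday and not a court holiday, so no extension applies.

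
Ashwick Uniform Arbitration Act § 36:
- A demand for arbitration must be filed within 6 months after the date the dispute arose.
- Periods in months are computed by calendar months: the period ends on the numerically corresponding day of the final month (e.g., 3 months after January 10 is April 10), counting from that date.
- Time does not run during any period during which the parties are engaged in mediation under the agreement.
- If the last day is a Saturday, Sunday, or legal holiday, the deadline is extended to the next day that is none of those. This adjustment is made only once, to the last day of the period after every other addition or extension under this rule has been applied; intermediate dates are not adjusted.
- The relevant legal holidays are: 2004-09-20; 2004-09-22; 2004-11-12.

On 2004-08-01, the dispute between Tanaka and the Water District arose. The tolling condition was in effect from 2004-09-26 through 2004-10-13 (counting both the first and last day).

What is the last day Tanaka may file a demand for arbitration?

6 months after 2004-08-01 is February 1, 2005.
From September 26, 2004 through October 13, 2004 inclusive is 18 days; tolling adds 18 days: February 1, 2005 + 18 days = February 19, 2005.
February 19, 2005 is Saturday; February 20, 2005 is Sunday. The next qualifying day is February 21, 2005.

February 21, 2005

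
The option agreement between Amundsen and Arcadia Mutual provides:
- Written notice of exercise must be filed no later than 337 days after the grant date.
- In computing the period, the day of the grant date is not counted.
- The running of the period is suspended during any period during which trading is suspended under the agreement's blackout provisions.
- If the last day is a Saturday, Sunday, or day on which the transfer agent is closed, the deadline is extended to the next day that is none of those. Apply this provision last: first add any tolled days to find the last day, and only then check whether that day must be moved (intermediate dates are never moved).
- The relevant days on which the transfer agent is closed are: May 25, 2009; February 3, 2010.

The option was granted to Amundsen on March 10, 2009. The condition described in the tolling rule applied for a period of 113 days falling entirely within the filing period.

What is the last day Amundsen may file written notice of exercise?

337 days after March 10, 2009 is February 10, 2010.
Tolling adds 113 days: February 10, 2010 + 113 days = June 3, 2010.
June 3, 2010 is a Thursday and not a day on which the transfer agent is closed, so no extension applies.

June 3, 2010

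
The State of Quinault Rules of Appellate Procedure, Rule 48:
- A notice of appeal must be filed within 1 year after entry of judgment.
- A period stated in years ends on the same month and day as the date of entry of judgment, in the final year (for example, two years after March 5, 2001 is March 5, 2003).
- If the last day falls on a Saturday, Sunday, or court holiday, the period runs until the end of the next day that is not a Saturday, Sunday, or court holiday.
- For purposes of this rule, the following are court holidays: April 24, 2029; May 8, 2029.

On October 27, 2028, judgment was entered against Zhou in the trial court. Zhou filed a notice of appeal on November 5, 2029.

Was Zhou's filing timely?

1 year after October 27, 2028 is October 27, 2029.
October 27, 2029 is Saturday; October 28, 2029 is Sunday. The next qualifying day is October 29, 2029.
The deadline is October 29, 2029; the filing on November 5, 2029 is after that date.

No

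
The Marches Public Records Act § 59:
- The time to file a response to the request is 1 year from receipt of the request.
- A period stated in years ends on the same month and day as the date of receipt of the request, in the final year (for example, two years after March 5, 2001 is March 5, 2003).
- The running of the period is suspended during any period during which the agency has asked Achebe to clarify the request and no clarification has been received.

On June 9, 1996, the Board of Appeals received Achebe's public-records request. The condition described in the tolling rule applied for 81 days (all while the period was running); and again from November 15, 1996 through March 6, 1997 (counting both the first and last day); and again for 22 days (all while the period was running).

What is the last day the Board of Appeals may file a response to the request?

1 year after June 9, 1996 is June 9, 1997.
Tolling adds 81 days: June 9, 1997 + 81 days = August 29, 1997.
From November 15, 1996 through March 6, 1997 inclusive is 112 days; tolling adds 112 days: August 29, 1997 + 112 days = December 19, 1997.
Tolling adds 22 days: December 19, 1997 + 22 days = January 10, 1998.

January 10, 1998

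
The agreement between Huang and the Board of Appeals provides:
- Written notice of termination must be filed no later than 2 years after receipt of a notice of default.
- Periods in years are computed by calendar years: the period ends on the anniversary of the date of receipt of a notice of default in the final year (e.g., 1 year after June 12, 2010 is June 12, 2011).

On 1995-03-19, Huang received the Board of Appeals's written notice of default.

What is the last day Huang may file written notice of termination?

March 19, 1997

2 years after 1995-03-19 is March 19, 1997.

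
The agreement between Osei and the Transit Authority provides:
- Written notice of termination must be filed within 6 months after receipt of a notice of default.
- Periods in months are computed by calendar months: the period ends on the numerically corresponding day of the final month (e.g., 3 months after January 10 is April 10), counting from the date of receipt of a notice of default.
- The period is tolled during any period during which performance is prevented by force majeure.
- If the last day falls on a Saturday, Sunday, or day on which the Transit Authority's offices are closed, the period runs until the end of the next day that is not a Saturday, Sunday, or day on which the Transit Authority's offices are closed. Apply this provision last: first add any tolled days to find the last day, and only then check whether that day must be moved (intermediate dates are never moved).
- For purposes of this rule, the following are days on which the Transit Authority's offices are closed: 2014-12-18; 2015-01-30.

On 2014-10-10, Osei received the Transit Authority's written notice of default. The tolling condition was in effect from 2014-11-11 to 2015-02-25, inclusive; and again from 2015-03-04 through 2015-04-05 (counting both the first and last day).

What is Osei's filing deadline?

6 months after 2014-10-10 is April 10, 2015.
From November 11, 2014 through February 25, 2015 inclusive is 107 days; tolling adds 107 days: April 10, 2015 + 107 days = July 26, 2015.
From March 4, 2015 through April 5, 2015 inclusive is 33 days; tolling adds 33 days: July 26, 2015 + 33 days = August 28, 2015.
August 28, 2015 is a Friday and not a day on which the Transit Authority's offices are closed, so no extension applies.

August 28, 2015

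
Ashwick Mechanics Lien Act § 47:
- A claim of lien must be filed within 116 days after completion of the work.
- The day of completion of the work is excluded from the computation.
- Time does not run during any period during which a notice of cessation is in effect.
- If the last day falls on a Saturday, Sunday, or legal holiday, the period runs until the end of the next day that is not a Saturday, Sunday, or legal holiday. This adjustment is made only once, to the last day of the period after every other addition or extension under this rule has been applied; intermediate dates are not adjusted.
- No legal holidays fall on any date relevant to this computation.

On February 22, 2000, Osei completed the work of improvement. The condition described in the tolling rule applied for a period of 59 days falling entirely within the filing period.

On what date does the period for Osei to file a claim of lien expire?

August 15, 2000

116 days after February 22, 2000 is June 17, 2000.
Tolling adds 59 days: June 17, 2000 + 59 days = August 15, 2000.
August 15, 2000 is a Tuesday and not a legal holiday, so no extension applies.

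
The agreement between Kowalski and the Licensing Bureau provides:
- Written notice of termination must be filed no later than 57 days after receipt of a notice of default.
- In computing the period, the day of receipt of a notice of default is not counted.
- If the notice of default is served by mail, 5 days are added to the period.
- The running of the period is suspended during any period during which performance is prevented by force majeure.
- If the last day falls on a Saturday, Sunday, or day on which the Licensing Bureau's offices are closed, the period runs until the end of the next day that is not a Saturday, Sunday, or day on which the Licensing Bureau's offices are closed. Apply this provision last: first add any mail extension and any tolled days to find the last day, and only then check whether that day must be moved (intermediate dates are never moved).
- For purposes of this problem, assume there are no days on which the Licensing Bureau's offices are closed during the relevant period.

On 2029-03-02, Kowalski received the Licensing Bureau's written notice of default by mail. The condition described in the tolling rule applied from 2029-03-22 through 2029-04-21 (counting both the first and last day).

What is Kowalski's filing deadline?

June 4, 2029

57 days after 2029-03-02 is April 28, 2029.
Service was by mail, adding 5 days: April 28, 2029 + 5 days = May 3, 2029.
From March 22, 2029 through April 21, 2029 inclusive is 31 days; tolling adds 31 days: May 3, 2029 + 31 days = June 3, 2029.
June 3, 2029 is Sunday. The next qualifying day is June 4, 2029.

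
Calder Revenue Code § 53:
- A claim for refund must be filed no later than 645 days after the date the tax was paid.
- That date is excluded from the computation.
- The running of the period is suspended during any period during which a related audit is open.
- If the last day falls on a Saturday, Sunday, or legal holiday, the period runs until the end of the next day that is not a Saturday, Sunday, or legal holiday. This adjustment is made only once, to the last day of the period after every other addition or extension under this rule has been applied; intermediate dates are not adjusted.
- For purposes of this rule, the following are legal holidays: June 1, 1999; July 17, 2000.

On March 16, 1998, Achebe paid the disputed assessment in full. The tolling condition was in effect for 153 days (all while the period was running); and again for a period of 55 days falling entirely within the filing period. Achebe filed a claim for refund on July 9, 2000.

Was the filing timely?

645 days after March 16, 1998 is December 21, 1999.
Tolling adds 153 days: December 21, 1999 + 153 days = May 22, 2000.
Tolling adds 55 days: May 22, 2000 + 55 days = July 16, 2000.
July 16, 2000 is Sunday; July 17, 2000 is a listed holiday. The next qualifying day is July 18, 2000.
The deadline is July 18, 2000; the filing on July 9, 2000 is on or before that date.

Yes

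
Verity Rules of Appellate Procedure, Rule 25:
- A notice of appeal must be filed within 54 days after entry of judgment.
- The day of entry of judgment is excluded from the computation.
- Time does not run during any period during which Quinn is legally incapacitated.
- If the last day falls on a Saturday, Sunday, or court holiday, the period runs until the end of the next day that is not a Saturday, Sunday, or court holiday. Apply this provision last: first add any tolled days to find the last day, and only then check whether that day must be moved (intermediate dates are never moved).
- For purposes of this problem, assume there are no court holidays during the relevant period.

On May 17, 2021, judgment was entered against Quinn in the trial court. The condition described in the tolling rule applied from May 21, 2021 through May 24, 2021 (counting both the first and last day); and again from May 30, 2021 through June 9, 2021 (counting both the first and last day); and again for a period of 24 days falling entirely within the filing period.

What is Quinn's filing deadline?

54 days after May 17, 2021 is July 10, 2021.
From May 21, 2021 through May 24, 2021 inclusive is 4 days; tolling adds 4 days: July 10, 2021 + 4 days = July 14, 2021.
From May 30, 2021 through June 9, 2021 inclusive is 11 days; tolling adds 11 days: July 14, 2021 + 11 days = July 25, 2021.
Tolling adds 24 days: July 25, 2021 + 24 days = August 18, 2021.
August 18, 2021 is a Wednesday and not a court holiday, so no extension applies.

August 18, 2021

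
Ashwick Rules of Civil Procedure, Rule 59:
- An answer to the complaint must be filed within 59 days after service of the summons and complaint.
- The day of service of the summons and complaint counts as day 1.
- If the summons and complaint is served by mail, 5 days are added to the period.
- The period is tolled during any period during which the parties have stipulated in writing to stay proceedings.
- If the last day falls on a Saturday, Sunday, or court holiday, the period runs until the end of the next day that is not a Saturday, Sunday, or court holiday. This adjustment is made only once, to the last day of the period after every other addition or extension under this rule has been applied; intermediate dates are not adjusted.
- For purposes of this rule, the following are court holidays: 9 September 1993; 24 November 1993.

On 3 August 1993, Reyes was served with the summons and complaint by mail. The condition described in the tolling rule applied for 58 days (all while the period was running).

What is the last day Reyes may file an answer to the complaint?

December 2, 1993

Counting 3 August 1993 as day 1, day 59 is September 30, 1993.
Service was by mail, adding 5 days: September 30, 1993 + 5 days = October 5, 1993.
Tolling adds 58 days: October 5, 1993 + 58 days = December 2, 1993.
December 2, 1993 is a Thursday and not a court holiday, so no extension applies.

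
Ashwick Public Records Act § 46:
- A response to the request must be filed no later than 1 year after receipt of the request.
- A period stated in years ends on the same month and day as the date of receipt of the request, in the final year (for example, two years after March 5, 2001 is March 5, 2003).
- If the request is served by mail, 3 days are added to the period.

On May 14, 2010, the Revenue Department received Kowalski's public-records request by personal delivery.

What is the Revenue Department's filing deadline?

1 year after May 14, 2010 is May 14, 2011.
Service was not by mail, so no mail extension applies.

May 14, 2011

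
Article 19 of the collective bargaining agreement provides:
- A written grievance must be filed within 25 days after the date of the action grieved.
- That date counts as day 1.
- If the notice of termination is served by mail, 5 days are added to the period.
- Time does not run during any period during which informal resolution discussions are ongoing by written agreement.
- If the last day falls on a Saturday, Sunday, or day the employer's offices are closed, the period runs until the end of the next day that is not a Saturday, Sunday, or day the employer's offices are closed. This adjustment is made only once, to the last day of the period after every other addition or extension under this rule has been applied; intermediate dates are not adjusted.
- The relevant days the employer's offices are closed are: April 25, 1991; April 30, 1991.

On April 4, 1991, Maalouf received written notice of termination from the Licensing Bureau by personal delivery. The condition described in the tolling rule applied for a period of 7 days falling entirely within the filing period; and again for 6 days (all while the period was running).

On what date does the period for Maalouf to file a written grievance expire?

May 13, 1991

Counting April 4, 1991 as day 1, day 25 is April 28, 1991.
Service was not by mail, so no mail extension applies.
Tolling adds 7 days: April 28, 1991 + 7 days = May 5, 1991.
Tolling adds 6 days: May 5, 1991 + 6 days = May 11, 1991.
May 11, 1991 is Saturday; May 12, 1991 is Sunday. The next qualifying day is May 13, 1991.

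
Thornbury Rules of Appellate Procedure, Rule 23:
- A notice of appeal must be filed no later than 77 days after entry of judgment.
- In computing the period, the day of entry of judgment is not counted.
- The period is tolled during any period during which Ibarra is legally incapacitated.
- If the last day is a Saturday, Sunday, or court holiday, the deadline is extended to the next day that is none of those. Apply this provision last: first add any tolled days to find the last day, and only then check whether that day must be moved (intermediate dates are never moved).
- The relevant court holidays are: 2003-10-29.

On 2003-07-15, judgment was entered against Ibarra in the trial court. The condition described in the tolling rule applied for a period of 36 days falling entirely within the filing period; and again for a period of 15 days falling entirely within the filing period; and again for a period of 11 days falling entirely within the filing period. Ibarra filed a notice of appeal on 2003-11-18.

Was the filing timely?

Yes

77 days after 2003-07-15 is September 30, 2003.
Tolling adds 36 days: September 30, 2003 + 36 days = November 5, 2003.
Tolling adds 15 days: November 5, 2003 + 15 days = November 20, 2003.
Tolling adds 11 days: November 20, 2003 + 11 days = December 1, 2003.
December 1, 2003 is a Monday and not a court holiday, so no extension applies.
The deadline is December 1, 2003; the filing on November 18, 2003 is on or before that date.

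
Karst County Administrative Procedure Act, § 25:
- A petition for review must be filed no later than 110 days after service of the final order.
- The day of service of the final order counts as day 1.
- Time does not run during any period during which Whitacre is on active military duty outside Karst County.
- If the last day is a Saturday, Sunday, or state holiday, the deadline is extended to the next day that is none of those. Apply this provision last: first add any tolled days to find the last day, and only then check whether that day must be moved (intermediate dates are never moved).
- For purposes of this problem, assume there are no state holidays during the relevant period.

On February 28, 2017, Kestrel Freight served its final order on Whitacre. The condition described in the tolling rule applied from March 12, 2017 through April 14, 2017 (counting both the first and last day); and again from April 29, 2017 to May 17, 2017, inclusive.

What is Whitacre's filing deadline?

Counting February 28, 2017 as day 1, day 110 is June 17, 2017.
From March 12, 2017 through April 14, 2017 inclusive is 34 days; tolling adds 34 days: June 17, 2017 + 34 days = July 21, 2017.
From April 29, 2017 through May 17, 2017 inclusive is 19 days; tolling adds 19 days: July 21, 2017 + 19 days = August 9, 2017.
August 9, 2017 is a Wednesday and not a state holiday, so no extension applies.

August 9, 2017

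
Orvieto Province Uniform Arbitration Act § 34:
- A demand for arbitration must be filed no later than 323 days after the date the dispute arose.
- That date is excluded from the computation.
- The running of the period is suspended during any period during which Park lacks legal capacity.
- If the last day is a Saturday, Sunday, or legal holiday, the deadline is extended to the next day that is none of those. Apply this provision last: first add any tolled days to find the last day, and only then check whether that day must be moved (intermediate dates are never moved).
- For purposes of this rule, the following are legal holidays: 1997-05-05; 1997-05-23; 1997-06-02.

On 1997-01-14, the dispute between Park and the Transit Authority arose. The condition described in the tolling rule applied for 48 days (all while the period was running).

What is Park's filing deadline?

323 days after 1997-01-14 is December 3, 1997.
Tolling adds 48 days: December 3, 1997 + 48 days = January 20, 1998.
January 20, 1998 is a Tuesday and not a legal holiday, so no extension applies.

January 20, 1998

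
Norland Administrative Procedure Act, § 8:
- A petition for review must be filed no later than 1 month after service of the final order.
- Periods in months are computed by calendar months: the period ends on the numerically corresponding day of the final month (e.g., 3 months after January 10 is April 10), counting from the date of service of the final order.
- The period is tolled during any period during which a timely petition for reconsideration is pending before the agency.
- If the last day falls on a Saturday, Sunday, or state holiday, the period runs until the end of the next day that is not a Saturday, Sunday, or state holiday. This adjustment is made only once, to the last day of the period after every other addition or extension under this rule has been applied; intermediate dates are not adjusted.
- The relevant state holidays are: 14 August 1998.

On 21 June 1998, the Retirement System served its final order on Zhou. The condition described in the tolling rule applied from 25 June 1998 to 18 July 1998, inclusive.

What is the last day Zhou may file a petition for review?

August 17, 1998

1 month after 21 June 1998 is July 21, 1998.
From June 25, 1998 through July 18, 1998 inclusive is 24 days; tolling adds 24 days: July 21, 1998 + 24 days = August 14, 1998.
August 14, 1998 is a listed holiday; August 15, 1998 is Saturday; August 16, 1998 is Sunday. The next qualifying day is August 17, 1998.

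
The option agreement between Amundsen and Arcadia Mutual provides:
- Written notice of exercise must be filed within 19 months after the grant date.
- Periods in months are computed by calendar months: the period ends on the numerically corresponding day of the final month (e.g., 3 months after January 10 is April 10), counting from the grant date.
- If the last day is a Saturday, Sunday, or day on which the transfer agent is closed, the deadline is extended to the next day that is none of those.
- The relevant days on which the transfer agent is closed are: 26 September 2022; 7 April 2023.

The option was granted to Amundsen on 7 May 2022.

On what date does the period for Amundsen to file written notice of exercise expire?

19 months after 7 May 2022 is December 7, 2023.
December 7, 2023 is a Thursday and not a day on which the transfer agent is closed, so no extension applies.

December 7, 2023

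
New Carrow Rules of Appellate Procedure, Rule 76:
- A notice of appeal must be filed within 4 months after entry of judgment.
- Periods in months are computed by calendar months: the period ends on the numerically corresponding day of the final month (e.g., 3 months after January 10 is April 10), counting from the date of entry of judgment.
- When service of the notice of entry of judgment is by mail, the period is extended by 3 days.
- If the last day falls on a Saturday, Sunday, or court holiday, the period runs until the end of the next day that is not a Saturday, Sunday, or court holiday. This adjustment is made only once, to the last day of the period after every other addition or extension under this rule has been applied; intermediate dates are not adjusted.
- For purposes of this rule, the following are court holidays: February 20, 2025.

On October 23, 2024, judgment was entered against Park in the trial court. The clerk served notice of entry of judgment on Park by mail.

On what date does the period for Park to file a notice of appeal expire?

4 months after October 23, 2024 is February 23, 2025.
Service was by mail, adding 3 days: February 23, 2025 + 3 days = February 26, 2025.
February 26, 2025 is a Wednesday and not a court holiday, so no extension applies.

February 26, 2025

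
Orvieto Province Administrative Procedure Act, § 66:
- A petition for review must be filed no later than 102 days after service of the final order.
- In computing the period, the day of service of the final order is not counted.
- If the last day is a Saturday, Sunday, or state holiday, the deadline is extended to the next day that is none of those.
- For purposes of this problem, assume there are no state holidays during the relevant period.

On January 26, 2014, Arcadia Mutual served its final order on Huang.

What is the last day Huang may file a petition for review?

May 8, 2014

102 days after January 26, 2014 is May 8, 2014.
May 8, 2014 is a Thursday and not a state holiday, so no extension applies.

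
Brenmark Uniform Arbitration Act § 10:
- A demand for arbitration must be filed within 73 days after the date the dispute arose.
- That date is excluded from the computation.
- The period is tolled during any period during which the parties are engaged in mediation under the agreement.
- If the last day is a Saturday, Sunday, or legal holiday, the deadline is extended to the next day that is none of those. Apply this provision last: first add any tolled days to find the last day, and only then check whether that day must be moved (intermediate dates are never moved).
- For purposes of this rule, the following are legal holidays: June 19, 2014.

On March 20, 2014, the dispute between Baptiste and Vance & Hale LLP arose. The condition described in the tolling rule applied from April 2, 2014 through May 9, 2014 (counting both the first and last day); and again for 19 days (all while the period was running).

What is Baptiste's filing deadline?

73 days after March 20, 2014 is June 1, 2014.
From April 2, 2014 through May 9, 2014 inclusive is 38 days; tolling adds 38 days: June 1, 2014 + 38 days = July 9, 2014.
Tolling adds 19 days: July 9, 2014 + 19 days = July 28, 2014.
July 28, 2014 is a Monday and not a legal holiday, so no extension applies.

July 28, 2014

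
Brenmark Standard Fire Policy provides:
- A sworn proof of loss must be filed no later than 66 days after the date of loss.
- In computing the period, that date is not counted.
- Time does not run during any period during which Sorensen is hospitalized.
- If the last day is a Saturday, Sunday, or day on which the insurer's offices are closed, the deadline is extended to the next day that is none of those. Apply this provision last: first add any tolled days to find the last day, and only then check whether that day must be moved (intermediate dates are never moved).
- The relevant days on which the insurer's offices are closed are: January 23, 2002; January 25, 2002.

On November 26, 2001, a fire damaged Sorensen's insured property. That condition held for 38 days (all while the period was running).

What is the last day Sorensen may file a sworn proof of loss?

March 11, 2002

66 days after November 26, 2001 is January 31, 2002.
Tolling adds 38 days: January 31, 2002 + 38 days = March 10, 2002.
March 10, 2002 is Sunday. The next qualifying day is March 11, 2002.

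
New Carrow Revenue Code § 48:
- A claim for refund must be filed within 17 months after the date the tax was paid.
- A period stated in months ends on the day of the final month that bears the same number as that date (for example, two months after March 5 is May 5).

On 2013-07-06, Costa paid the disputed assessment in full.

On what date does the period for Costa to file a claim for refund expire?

17 months after 2013-07-06 is December 6, 2014.

December 6, 2014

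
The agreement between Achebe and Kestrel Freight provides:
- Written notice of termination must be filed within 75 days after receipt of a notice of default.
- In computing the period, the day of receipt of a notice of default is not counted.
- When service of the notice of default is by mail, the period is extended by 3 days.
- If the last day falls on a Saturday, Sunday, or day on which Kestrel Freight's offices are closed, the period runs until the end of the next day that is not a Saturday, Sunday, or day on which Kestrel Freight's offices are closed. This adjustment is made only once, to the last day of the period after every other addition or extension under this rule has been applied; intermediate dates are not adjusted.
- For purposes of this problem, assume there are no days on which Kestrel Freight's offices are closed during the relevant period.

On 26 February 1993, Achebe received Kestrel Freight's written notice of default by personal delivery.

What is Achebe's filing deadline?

75 days after 26 February 1993 is May 12, 1993.
Service was not by mail, so no mail extension applies.
May 12, 1993 is a Wednesday and not a day on which Kestrel Freight's offices are closed, so no extension applies.

May 12, 1993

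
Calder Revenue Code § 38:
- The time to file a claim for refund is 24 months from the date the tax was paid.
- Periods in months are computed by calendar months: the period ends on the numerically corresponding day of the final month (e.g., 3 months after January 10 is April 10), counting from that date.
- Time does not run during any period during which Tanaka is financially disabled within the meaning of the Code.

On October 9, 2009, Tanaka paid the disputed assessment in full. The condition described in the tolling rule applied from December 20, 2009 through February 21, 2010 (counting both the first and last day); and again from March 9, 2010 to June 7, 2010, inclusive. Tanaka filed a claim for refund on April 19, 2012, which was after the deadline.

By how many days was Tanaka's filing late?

24 months after October 9, 2009 is October 9, 2011.
From December 20, 2009 through February 21, 2010 inclusive is 64 days; tolling adds 64 days: October 9, 2011 + 64 days = December 12, 2011.
From March 9, 2010 through June 7, 2010 inclusive is 91 days; tolling adds 91 days: December 12, 2011 + 91 days = March 12, 2012.
The deadline is March 12, 2012; from March 12, 2012 to April 19, 2012 is 38 days.

38 days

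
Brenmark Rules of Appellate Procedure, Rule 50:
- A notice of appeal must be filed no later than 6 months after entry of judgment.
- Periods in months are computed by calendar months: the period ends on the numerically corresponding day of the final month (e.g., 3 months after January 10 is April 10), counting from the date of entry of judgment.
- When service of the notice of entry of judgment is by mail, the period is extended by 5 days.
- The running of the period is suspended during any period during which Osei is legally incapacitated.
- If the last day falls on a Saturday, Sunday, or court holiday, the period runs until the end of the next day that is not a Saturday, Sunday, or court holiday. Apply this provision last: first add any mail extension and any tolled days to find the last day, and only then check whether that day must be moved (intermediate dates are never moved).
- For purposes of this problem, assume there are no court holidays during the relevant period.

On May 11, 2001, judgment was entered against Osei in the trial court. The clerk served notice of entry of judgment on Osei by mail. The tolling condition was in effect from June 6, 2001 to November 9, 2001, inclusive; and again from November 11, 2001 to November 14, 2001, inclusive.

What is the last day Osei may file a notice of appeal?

6 months after May 11, 2001 is November 11, 2001.
Service was by mail, adding 5 days: November 11, 2001 + 5 days = November 16, 2001.
From June 6, 2001 through November 9, 2001 inclusive is 157 days; tolling adds 157 days: November 16, 2001 + 157 days = April 22, 2002.
From November 11, 2001 through November 14, 2001 inclusive is 4 days; tolling adds 4 days: April 22, 2002 + 4 days = April 26, 2002.
April 26, 2002 is a Friday and not a court holiday, so no extension applies.

April 26, 2002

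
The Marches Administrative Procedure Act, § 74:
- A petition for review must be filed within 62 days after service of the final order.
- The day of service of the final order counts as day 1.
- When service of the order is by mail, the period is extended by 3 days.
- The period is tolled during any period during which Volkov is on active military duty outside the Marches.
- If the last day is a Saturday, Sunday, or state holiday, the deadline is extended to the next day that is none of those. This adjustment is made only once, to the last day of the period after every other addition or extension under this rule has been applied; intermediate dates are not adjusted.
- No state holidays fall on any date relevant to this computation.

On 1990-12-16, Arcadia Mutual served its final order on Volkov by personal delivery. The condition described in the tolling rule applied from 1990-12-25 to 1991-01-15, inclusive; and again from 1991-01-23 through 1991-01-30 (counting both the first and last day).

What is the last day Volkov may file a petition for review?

Counting 1990-12-16 as day 1, day 62 is February 15, 1991.
Service was not by mail, so no mail extension applies.
From December 25, 1990 through January 15, 1991 inclusive is 22 days; tolling adds 22 days: February 15, 1991 + 22 days = March 9, 1991.
From January 23, 1991 through January 30, 1991 inclusive is 8 days; tolling adds 8 days: March 9, 1991 + 8 days = March 17, 1991.
March 17, 1991 is Sunday. The next qualifying day is March 18, 1991.

March 18, 1991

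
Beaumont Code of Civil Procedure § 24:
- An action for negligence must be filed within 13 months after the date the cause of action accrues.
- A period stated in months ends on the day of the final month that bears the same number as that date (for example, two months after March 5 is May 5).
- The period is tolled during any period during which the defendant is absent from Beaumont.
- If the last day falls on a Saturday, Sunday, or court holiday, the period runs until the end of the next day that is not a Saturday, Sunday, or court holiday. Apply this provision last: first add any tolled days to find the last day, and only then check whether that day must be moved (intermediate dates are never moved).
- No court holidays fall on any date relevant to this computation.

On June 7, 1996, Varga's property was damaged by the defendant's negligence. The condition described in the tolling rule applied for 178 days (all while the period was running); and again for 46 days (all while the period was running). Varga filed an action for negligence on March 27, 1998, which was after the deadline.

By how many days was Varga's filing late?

39 days

13 months after June 7, 1996 is July 7, 1997.
Tolling adds 178 days: July 7, 1997 + 178 days = January 1, 1998.
Tolling adds 46 days: January 1, 1998 + 46 days = February 16, 1998.
February 16, 1998 is a Monday and not a court holiday, so no extension applies.
The deadline is February 16, 1998; from February 16, 1998 to March 27, 1998 is 39 days.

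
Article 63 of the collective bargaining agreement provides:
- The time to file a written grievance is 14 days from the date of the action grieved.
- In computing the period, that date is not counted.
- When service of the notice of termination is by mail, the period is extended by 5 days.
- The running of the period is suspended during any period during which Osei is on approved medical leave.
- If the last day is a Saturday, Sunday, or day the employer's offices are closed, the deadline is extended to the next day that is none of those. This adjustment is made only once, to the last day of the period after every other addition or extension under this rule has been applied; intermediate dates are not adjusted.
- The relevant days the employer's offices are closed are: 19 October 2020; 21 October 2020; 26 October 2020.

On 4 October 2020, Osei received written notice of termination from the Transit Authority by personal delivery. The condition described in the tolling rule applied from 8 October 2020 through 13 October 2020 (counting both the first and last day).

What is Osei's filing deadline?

October 27, 2020

14 days after 4 October 2020 is October 18, 2020.
Service was not by mail, so no mail extension applies.
From October 8, 2020 through October 13, 2020 inclusive is 6 days; tolling adds 6 days: October 18, 2020 + 6 days = October 24, 2020.
October 24, 2020 is Saturday; October 25, 2020 is Sunday; October 26, 2020 is a listed holiday. The next qualifying day is October 27, 2020.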